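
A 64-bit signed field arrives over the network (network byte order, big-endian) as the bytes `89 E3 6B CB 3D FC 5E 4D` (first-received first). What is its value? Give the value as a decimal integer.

In big-endian order the high byte comes first in memory.
The bytes are already most-significant first: 0x89E36BCB3DFC5E4D.
Top bit is set, so as a signed 64-bit value this is 0x89E36BCB3DFC5E4D − 2^64 = -8510840350137622963.

-8510840350137622963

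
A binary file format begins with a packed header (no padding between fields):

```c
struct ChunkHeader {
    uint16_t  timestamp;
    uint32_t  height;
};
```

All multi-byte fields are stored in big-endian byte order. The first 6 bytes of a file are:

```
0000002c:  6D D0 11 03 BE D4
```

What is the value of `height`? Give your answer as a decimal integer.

`height` follows `timestamp` (2 bytes), so it starts at byte offset 2 and occupies 4 bytes.
Bytes at offsets 2..5: 11 03 BE D4.
Big-endian: lowest address holds the most-significant byte.
The bytes are already most-significant first: 0x1103BED4.
0x1103BED4 = 285458132.

285458132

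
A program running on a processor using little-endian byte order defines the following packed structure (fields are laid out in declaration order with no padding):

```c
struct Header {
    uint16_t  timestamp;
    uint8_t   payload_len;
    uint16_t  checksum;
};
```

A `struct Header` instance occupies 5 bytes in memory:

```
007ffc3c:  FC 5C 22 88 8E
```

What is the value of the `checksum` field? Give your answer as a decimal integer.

`checksum` follows `timestamp` (2 B), `payload_len` (1 B), so it starts at offset 2 + 1 = 3 and occupies 2 bytes.
Bytes at offsets 3..4: 88 8E.
In little-endian order the low byte comes first in memory.
Reassemble most-significant byte first: 8E 88 → 0x8E88.
0x8E88 = 36488.

36488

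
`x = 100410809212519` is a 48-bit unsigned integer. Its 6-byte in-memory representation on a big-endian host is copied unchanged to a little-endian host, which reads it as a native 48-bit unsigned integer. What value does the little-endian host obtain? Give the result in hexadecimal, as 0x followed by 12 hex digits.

100410809212519 in 48-bit hexadecimal is 0x5B52B69D5E67.
Stored big-endian, the bytes at ascending addresses are 5B 52 B6 9D 5E 67.
Read back as little-endian, the first byte is least significant, giving 0x675E9DB6525B.

0x675E9DB6525B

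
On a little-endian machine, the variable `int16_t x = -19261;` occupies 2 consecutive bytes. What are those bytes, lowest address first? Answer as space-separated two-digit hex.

Two's complement of -19261 in 16 bits: 19261 = 0x4B3D; invert → 0xB4C2; add 1 → 0xB4C3.
Split into bytes (most-significant first): B4 C3.
Little-endian stores the least-significant byte at the lowest address.
So at ascending addresses the bytes are C3 B4.

C3 B4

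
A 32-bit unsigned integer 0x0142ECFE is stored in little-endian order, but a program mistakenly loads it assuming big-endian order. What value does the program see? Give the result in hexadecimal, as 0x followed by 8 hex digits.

0xFEEC4201

Stored little-endian, the bytes at ascending addresses are FE EC 42 01.
Read back as big-endian, the last byte is least significant, giving 0xFEEC4201.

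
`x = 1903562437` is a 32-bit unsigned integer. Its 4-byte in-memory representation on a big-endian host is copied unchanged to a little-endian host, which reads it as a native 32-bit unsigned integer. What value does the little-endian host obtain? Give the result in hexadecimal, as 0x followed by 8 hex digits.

0xC50E7671

1903562437 in 32-bit hexadecimal is 0x71760EC5.
Stored big-endian, the bytes at ascending addresses are 71 76 0E C5.
Read back as little-endian, the first byte is least significant, giving 0xC50E7671.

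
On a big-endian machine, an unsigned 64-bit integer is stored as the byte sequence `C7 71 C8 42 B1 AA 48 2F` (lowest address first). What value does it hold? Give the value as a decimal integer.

14371488074690086959

Big-endian: lowest address holds the most-significant byte.
The bytes are already most-significant first: 0xC771C842B1AA482F.
0xC771C842B1AA482F = 14371488074690086959.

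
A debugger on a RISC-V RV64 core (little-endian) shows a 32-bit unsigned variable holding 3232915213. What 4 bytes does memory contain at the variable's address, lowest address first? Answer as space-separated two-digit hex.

0D 5F B2 C0

3232915213 in hexadecimal, padded to 32 bits, is 0xC0B25F0D.
Split into bytes (most-significant first): C0 B2 5F 0D.
Little-endian: lowest address holds the least-significant byte.
So at ascending addresses the bytes are 0D 5F B2 C0.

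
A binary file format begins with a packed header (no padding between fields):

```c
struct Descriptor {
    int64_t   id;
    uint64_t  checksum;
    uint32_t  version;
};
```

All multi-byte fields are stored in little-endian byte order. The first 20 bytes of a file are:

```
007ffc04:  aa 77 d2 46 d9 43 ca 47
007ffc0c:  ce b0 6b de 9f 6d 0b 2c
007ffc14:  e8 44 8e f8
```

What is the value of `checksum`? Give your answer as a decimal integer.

`checksum` follows `id` (8 bytes), so it starts at byte offset 8 and occupies 8 bytes.
Bytes at offsets 8..15: CE B0 6B DE 9F 6D 0B 2C.
In little-endian order the low byte comes first in memory.
Reassemble most-significant byte first: 2C 0B 6D 9F DE 6B B0 CE → 0x2C0B6D9FDE6BB0CE.
0x2C0B6D9FDE6BB0CE = 3173750895811473614.

3173750895811473614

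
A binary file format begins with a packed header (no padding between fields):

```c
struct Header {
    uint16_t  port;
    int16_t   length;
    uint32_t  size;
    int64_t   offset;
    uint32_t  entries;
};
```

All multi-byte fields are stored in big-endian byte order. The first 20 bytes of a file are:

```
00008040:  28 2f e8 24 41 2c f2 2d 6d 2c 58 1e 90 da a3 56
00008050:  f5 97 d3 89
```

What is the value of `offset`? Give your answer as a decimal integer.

7866759537411924822

`offset` follows `port` (2 B), `length` (2 B), `size` (4 B), so it starts at offset 2 + 2 + 4 = 8 and occupies 8 bytes.
Bytes at offsets 8..15: 6D 2C 58 1E 90 DA A3 56.
In big-endian order the high byte comes first in memory.
The bytes are already most-significant first: 0x6D2C581E90DAA356.
0x6D2C581E90DAA356 = 7866759537411924822.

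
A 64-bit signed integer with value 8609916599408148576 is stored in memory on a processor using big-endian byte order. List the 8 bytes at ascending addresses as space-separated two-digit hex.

77 7C 91 87 A5 76 40 60

8609916599408148576 in hexadecimal, padded to 64 bits, is 0x777C9187A5764060.
Split into bytes (most-significant first): 77 7C 91 87 A5 76 40 60.
Big-endian stores the most-significant byte at the lowest address.
So the memory order matches the most-significant-first order: 77 7C 91 87 A5 76 40 60.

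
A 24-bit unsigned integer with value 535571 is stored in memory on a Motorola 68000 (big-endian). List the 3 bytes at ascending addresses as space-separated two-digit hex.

535571 in hexadecimal, padded to 24 bits, is 0x082C13.
Split into bytes (most-significant first): 08 2C 13.
In big-endian order the high byte comes first in memory.
So the memory order matches the most-significant-first order: 08 2C 13.

08 2C 13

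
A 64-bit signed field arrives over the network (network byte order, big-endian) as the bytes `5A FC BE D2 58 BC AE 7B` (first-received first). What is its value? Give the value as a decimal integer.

6556324968185769595

Big-endian: lowest address holds the most-significant byte.
The bytes are already most-significant first: 0x5AFCBED258BCAE7B.
0x5AFCBED258BCAE7B = 6556324968185769595.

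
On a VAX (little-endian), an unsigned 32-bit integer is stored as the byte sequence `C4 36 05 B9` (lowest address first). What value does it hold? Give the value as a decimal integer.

3104126660

Little-endian stores the least-significant byte at the lowest address.
Reassemble most-significant byte first: B9 05 36 C4 → 0xB90536C4.
0xB90536C4 = 3104126660.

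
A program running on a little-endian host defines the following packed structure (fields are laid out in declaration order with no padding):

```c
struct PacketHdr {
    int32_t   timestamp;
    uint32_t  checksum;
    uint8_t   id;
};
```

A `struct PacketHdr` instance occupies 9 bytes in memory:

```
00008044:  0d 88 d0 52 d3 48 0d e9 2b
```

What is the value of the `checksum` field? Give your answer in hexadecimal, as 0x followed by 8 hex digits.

0xE90D48D3

`checksum` follows `timestamp` (4 bytes), so it starts at byte offset 4 and occupies 4 bytes.
Bytes at offsets 4..7: D3 48 0D E9.
Little-endian stores the least-significant byte at the lowest address.
Reassemble most-significant byte first: E9 0D 48 D3 → 0xE90D48D3.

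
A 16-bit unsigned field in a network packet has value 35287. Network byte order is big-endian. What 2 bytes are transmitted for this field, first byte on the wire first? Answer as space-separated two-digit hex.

35287 in hexadecimal, padded to 16 bits, is 0x89D7.
Split into bytes (most-significant first): 89 D7.
Big-endian stores the most-significant byte at the lowest address.
So the memory order matches the most-significant-first order: 89 D7.

89 D7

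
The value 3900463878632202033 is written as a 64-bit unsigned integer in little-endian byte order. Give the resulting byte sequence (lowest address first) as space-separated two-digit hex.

3900463878632202033 in hexadecimal, padded to 64 bits, is 0x36213B3B691D5F31.
Split into bytes (most-significant first): 36 21 3B 3B 69 1D 5F 31.
Little-endian: lowest address holds the least-significant byte.
So at ascending addresses the bytes are 31 5F 1D 69 3B 3B 21 36.

31 5F 1D 69 3B 3B 21 36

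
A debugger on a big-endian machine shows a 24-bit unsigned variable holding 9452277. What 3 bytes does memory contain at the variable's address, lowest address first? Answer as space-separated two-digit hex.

9452277 in hexadecimal, padded to 24 bits, is 0x903AF5.
Split into bytes (most-significant first): 90 3A F5.
Big-endian stores the most-significant byte at the lowest address.
So the memory order matches the most-significant-first order: 90 3A F5.

90 3A F5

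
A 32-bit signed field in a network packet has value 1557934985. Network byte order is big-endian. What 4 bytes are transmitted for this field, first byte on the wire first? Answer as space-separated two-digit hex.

5C DC 33 89

1557934985 in hexadecimal, padded to 32 bits, is 0x5CDC3389.
Split into bytes (most-significant first): 5C DC 33 89.
Big-endian stores the most-significant byte at the lowest address.
So the memory order matches the most-significant-first order: 5C DC 33 89.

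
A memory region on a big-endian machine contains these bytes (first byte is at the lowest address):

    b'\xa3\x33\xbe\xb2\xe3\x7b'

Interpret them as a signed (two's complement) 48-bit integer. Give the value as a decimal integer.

-102032338656389

Big-endian: lowest address holds the most-significant byte.
The bytes are already most-significant first: 0xA333BEB2E37B.
Top bit is set, so as a signed 48-bit value this is 0xA333BEB2E37B − 2^48 = -102032338656389.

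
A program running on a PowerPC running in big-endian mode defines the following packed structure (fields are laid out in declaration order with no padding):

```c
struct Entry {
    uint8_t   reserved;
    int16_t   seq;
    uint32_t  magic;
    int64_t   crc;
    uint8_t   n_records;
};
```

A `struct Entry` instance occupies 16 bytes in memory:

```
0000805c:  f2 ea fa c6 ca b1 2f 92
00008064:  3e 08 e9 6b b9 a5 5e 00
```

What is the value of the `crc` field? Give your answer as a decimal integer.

-7908874096988281506

`crc` follows `reserved` (1 B), `seq` (2 B), `magic` (4 B), so it starts at offset 1 + 2 + 4 = 7 and occupies 8 bytes.
Bytes at offsets 7..14: 92 3E 08 E9 6B B9 A5 5E.
Big-endian stores the most-significant byte at the lowest address.
The bytes are already most-significant first: 0x923E08E96BB9A55E.
Top bit is set, so as a signed 64-bit value this is 0x923E08E96BB9A55E − 2^64 = -7908874096988281506.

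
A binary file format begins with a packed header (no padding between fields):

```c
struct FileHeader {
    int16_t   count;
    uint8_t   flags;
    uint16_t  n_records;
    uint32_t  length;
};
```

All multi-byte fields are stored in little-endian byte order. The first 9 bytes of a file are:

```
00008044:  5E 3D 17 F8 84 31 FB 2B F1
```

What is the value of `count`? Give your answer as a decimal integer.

`count` is the first field, at byte offset 0, occupying 2 bytes.
Bytes at offsets 0..1: 5E 3D.
In little-endian order the low byte comes first in memory.
Reassemble most-significant byte first: 3D 5E → 0x3D5E.
0x3D5E = 15710.

15710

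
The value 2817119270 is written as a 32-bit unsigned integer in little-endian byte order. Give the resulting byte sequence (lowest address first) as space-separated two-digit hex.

26 D4 E9 A7

2817119270 in hexadecimal, padded to 32 bits, is 0xA7E9D426.
Split into bytes (most-significant first): A7 E9 D4 26.
In little-endian order the low byte comes first in memory.
So at ascending addresses the bytes are 26 D4 E9 A7.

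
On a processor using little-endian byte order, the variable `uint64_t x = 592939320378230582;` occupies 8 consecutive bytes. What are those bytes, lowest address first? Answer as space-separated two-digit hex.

592939320378230582 in hexadecimal, padded to 64 bits, is 0x083A8B2B9C818736.
Split into bytes (most-significant first): 08 3A 8B 2B 9C 81 87 36.
In little-endian order the low byte comes first in memory.
So at ascending addresses the bytes are 36 87 81 9C 2B 8B 3A 08.

36 87 81 9C 2B 8B 3A 08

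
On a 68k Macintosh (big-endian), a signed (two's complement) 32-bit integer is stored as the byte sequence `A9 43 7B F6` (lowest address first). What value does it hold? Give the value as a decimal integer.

Big-endian stores the most-significant byte at the lowest address.
The bytes are already most-significant first: 0xA9437BF6.
Top bit is set, so as a signed 32-bit value this is 0xA9437BF6 − 2^32 = -1455195146.

-1455195146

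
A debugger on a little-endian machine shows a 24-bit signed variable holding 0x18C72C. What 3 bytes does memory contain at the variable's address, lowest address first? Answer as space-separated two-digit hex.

Split into bytes (most-significant first): 18 C7 2C.
In little-endian order the low byte comes first in memory.
So at ascending addresses the bytes are 2C C7 18.

2C C7 18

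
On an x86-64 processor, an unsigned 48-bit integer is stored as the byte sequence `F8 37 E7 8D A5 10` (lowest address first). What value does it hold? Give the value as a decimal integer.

In little-endian order the low byte comes first in memory.
Reassemble most-significant byte first: 10 A5 8D E7 37 F8 → 0x10A58DE737F8.
0x10A58DE737F8 = 18303236388856.

18303236388856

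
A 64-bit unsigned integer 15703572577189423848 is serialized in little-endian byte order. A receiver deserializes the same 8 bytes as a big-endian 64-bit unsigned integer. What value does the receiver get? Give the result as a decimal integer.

16783491733438394073

15703572577189423848 in 64-bit hexadecimal is 0xD9EE4C0ECFF0EAE8.
Stored little-endian, the bytes at ascending addresses are E8 EA F0 CF 0E 4C EE D9.
Read back as big-endian, the last byte is least significant, giving 0xE8EAF0CF0E4CEED9.
0xE8EAF0CF0E4CEED9 = 16783491733438394073.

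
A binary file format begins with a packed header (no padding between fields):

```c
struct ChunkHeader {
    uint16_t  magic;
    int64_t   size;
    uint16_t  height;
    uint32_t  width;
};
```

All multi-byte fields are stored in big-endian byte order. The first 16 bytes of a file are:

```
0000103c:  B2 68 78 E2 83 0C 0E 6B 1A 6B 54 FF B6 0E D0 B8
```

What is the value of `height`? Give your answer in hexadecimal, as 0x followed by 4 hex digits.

`height` follows `magic` (2 B), `size` (8 B), so it starts at offset 2 + 8 = 10 and occupies 2 bytes.
Bytes at offsets 10..11: 54 FF.
In big-endian order the high byte comes first in memory.
The bytes are already most-significant first: 0x54FF.

0x54FF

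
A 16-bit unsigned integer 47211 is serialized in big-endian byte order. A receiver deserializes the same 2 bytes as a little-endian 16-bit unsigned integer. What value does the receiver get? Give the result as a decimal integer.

47211 in 16-bit hexadecimal is 0xB86B.
Stored big-endian, the bytes at ascending addresses are B8 6B.
Read back as little-endian, the first byte is least significant, giving 0x6BB8.
0x6BB8 = 27576.

27576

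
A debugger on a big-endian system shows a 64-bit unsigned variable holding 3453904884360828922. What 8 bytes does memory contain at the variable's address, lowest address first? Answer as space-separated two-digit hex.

2F EE BC 31 58 50 57 FA

3453904884360828922 in hexadecimal, padded to 64 bits, is 0x2FEEBC31585057FA.
Split into bytes (most-significant first): 2F EE BC 31 58 50 57 FA.
In big-endian order the high byte comes first in memory.
So the memory order matches the most-significant-first order: 2F EE BC 31 58 50 57 FA.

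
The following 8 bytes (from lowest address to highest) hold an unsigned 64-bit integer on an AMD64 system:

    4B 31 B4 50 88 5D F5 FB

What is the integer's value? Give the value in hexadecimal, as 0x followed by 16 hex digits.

In little-endian order the low byte comes first in memory.
Reassemble most-significant byte first: FB F5 5D 88 50 B4 31 4B → 0xFBF55D8850B4314B.

0xFBF55D8850B4314B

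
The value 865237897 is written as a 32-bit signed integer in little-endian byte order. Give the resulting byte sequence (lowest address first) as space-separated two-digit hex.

89 7B 92 33

865237897 in hexadecimal, padded to 32 bits, is 0x33927B89.
Split into bytes (most-significant first): 33 92 7B 89.
In little-endian order the low byte comes first in memory.
So at ascending addresses the bytes are 89 7B 92 33.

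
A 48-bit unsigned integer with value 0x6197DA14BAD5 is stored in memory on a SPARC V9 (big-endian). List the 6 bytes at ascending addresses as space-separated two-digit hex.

61 97 DA 14 BA D5

Split into bytes (most-significant first): 61 97 DA 14 BA D5.
In big-endian order the high byte comes first in memory.
So the memory order matches the most-significant-first order: 61 97 DA 14 BA D5.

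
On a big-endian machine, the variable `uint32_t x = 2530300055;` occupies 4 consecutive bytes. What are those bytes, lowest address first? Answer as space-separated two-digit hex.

2530300055 in hexadecimal, padded to 32 bits, is 0x96D15097.
Split into bytes (most-significant first): 96 D1 50 97.
Big-endian: lowest address holds the most-significant byte.
So the memory order matches the most-significant-first order: 96 D1 50 97.

96 D1 50 97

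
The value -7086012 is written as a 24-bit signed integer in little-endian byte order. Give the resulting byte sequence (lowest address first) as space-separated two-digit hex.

Two's complement of -7086012 in 24 bits: 7086012 = 0x6C1FBC; invert → 0x93E043; add 1 → 0x93E044.
Split into bytes (most-significant first): 93 E0 44.
Little-endian: lowest address holds the least-significant byte.
So at ascending addresses the bytes are 44 E0 93.

44 E0 93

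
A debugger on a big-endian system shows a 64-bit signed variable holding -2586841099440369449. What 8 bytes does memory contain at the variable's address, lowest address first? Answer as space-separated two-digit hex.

Two's complement of -2586841099440369449 in 64 bits: 2586841099440369449 = 0x23E64E4636862F29; invert → 0xDC19B1B9C979D0D6; add 1 → 0xDC19B1B9C979D0D7.
Split into bytes (most-significant first): DC 19 B1 B9 C9 79 D0 D7.
Big-endian: lowest address holds the most-significant byte.
So the memory order matches the most-significant-first order: DC 19 B1 B9 C9 79 D0 D7.

DC 19 B1 B9 C9 79 D0 D7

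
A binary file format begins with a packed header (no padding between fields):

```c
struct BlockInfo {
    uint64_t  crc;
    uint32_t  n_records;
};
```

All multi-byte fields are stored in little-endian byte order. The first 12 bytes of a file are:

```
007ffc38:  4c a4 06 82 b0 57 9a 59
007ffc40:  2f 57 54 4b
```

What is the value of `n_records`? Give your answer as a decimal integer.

`n_records` follows `crc` (8 bytes), so it starts at byte offset 8 and occupies 4 bytes.
Bytes at offsets 8..11: 2F 57 54 4B.
In little-endian order the low byte comes first in memory.
Reassemble most-significant byte first: 4B 54 57 2F → 0x4B54572F.
0x4B54572F = 1263818543.

1263818543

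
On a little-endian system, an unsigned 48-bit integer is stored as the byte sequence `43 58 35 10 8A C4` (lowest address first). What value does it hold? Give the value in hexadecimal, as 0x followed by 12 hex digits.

0xC48A10355843

Little-endian stores the least-significant byte at the lowest address.
Reassemble most-significant byte first: C4 8A 10 35 58 43 → 0xC48A10355843.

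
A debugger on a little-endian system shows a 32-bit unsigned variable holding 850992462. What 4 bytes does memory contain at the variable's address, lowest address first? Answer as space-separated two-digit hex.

4E 1D B9 32

850992462 in hexadecimal, padded to 32 bits, is 0x32B91D4E.
Split into bytes (most-significant first): 32 B9 1D 4E.
In little-endian order the low byte comes first in memory.
So at ascending addresses the bytes are 4E 1D B9 32.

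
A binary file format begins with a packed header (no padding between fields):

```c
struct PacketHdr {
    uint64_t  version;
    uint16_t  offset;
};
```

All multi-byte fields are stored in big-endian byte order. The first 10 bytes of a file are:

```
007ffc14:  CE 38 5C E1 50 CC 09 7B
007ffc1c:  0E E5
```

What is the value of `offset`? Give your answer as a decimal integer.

`offset` follows `version` (8 bytes), so it starts at byte offset 8 and occupies 2 bytes.
Bytes at offsets 8..9: 0E E5.
Big-endian: lowest address holds the most-significant byte.
The bytes are already most-significant first: 0x0EE5.
0x0EE5 = 3813.

3813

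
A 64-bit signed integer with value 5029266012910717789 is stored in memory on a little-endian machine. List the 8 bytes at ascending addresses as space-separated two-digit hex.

5D 0B 7D E4 CA 8A CB 45

5029266012910717789 in hexadecimal, padded to 64 bits, is 0x45CB8ACAE47D0B5D.
Split into bytes (most-significant first): 45 CB 8A CA E4 7D 0B 5D.
In little-endian order the low byte comes first in memory.
So at ascending addresses the bytes are 5D 0B 7D E4 CA 8A CB 45.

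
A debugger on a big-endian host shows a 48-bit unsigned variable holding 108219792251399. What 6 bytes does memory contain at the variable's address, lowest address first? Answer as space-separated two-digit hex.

108219792251399 in hexadecimal, padded to 48 bits, is 0x626CE2465A07.
Split into bytes (most-significant first): 62 6C E2 46 5A 07.
Big-endian stores the most-significant byte at the lowest address.
So the memory order matches the most-significant-first order: 62 6C E2 46 5A 07.

62 6C E2 46 5A 07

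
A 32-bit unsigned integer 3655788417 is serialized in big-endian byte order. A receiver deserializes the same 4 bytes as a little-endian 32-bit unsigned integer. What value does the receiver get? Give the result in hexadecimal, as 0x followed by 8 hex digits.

3655788417 in 32-bit hexadecimal is 0xD9E6E781.
Stored big-endian, the bytes at ascending addresses are D9 E6 E7 81.
Read back as little-endian, the first byte is least significant, giving 0x81E7E6D9.

0x81E7E6D9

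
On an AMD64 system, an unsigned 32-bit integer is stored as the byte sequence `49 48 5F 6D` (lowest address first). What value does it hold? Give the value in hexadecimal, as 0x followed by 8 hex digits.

Little-endian stores the least-significant byte at the lowest address.
Reassemble most-significant byte first: 6D 5F 48 49 → 0x6D5F4849.

0x6D5F4849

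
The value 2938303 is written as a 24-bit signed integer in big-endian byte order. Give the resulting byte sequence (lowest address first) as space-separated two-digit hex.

2938303 in hexadecimal, padded to 24 bits, is 0x2CD5BF.
Split into bytes (most-significant first): 2C D5 BF.
In big-endian order the high byte comes first in memory.
So the memory order matches the most-significant-first order: 2C D5 BF.

2C D5 BF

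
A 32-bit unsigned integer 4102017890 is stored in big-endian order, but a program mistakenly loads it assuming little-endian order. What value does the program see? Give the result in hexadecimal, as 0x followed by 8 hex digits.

4102017890 in 32-bit hexadecimal is 0xF47FD362.
Stored big-endian, the bytes at ascending addresses are F4 7F D3 62.
Read back as little-endian, the first byte is least significant, giving 0x62D37FF4.

0x62D37FF4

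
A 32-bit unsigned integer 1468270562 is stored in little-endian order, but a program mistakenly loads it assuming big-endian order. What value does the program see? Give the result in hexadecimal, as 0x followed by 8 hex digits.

0xE2078457

1468270562 in 32-bit hexadecimal is 0x578407E2.
Stored little-endian, the bytes at ascending addresses are E2 07 84 57.
Read back as big-endian, the last byte is least significant, giving 0xE2078457.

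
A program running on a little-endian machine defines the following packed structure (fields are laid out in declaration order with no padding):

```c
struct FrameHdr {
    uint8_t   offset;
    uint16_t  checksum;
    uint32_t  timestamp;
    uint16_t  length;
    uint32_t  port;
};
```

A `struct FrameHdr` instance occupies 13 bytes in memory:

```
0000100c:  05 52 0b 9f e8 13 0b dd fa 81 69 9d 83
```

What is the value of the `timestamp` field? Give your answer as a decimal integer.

`timestamp` follows `offset` (1 B), `checksum` (2 B), so it starts at offset 1 + 2 = 3 and occupies 4 bytes.
Bytes at offsets 3..6: 9F E8 13 0B.
Little-endian stores the least-significant byte at the lowest address.
Reassemble most-significant byte first: 0B 13 E8 9F → 0x0B13E89F.
0x0B13E89F = 185854111.

185854111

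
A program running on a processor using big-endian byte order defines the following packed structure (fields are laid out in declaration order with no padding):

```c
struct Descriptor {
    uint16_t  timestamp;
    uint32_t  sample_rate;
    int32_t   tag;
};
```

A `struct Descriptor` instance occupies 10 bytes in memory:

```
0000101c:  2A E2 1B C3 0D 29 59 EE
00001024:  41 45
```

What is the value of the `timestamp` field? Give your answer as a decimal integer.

`timestamp` is the first field, at byte offset 0, occupying 2 bytes.
Bytes at offsets 0..1: 2A E2.
Big-endian stores the most-significant byte at the lowest address.
The bytes are already most-significant first: 0x2AE2.
0x2AE2 = 10978.

10978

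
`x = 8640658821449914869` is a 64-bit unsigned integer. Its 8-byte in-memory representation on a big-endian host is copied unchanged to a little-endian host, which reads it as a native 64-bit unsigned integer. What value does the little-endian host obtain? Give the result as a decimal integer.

17661392593709820279

8640658821449914869 in 64-bit hexadecimal is 0x77E9C96AFDDE19F5.
Stored big-endian, the bytes at ascending addresses are 77 E9 C9 6A FD DE 19 F5.
Read back as little-endian, the first byte is least significant, giving 0xF519DEFD6AC9E977.
0xF519DEFD6AC9E977 = 17661392593709820279.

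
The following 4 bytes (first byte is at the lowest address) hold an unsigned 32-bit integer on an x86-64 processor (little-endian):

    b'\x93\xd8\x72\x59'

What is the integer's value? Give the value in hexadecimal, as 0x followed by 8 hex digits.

Little-endian: lowest address holds the least-significant byte.
Reassemble most-significant byte first: 59 72 D8 93 → 0x5972D893.

0x5972D893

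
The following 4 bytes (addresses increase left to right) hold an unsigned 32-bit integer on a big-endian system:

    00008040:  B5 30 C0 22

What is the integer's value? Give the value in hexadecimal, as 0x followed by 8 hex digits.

0xB530C022

In big-endian order the high byte comes first in memory.
The bytes are already most-significant first: 0xB530C022.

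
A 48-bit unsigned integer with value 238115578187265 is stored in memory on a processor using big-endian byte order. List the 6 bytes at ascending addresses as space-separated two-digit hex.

238115578187265 in hexadecimal, padded to 48 bits, is 0xD8909A740E01.
Split into bytes (most-significant first): D8 90 9A 74 0E 01.
Big-endian stores the most-significant byte at the lowest address.
So the memory order matches the most-significant-first order: D8 90 9A 74 0E 01.

D8 90 9A 74 0E 01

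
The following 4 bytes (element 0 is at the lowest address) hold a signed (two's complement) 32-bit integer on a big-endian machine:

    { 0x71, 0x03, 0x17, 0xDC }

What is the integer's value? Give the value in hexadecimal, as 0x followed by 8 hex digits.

Big-endian stores the most-significant byte at the lowest address.
The bytes are already most-significant first: 0x710317DC.

0x710317DC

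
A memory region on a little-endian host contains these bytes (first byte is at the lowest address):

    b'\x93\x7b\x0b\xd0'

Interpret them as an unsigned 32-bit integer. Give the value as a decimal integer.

In little-endian order the low byte comes first in memory.
Reassemble most-significant byte first: D0 0B 7B 93 → 0xD00B7B93.
0xD00B7B93 = 3490413459.

3490413459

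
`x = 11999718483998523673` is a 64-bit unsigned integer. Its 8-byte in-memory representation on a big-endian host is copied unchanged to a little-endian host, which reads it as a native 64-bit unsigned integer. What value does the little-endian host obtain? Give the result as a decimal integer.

11999718483998523673 in 64-bit hexadecimal is 0xA68790624B6BC119.
Stored big-endian, the bytes at ascending addresses are A6 87 90 62 4B 6B C1 19.
Read back as little-endian, the first byte is least significant, giving 0x19C16B4B629087A6.
0x19C16B4B629087A6 = 1855882492973713318.

1855882492973713318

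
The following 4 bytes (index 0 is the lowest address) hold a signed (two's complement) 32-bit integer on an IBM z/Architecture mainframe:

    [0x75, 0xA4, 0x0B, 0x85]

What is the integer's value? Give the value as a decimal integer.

In big-endian order the high byte comes first in memory.
The bytes are already most-significant first: 0x75A40B85.
0x75A40B85 = 1973685125.

1973685125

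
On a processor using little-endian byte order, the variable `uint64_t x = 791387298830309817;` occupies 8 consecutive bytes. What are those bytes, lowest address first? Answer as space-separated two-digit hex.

B9 59 89 2A 8E 92 FB 0A

791387298830309817 in hexadecimal, padded to 64 bits, is 0x0AFB928E2A8959B9.
Split into bytes (most-significant first): 0A FB 92 8E 2A 89 59 B9.
Little-endian stores the least-significant byte at the lowest address.
So at ascending addresses the bytes are B9 59 89 2A 8E 92 FB 0A.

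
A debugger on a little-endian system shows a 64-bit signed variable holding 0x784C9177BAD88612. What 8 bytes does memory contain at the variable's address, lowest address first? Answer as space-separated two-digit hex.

Split into bytes (most-significant first): 78 4C 91 77 BA D8 86 12.
In little-endian order the low byte comes first in memory.
So at ascending addresses the bytes are 12 86 D8 BA 77 91 4C 78.

12 86 D8 BA 77 91 4C 78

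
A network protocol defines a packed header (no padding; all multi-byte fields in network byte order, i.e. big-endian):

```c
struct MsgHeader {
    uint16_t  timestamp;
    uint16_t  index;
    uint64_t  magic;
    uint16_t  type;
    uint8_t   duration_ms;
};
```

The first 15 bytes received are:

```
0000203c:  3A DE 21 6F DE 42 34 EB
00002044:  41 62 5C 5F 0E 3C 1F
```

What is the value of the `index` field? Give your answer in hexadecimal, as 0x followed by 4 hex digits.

0x216F

`index` follows `timestamp` (2 bytes), so it starts at byte offset 2 and occupies 2 bytes.
Bytes at offsets 2..3: 21 6F.
Big-endian stores the most-significant byte at the lowest address.
The bytes are already most-significant first: 0x216F.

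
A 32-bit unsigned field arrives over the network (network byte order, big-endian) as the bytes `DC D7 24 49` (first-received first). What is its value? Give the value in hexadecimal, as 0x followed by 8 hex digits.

0xDCD72449

Big-endian stores the most-significant byte at the lowest address.
The bytes are already most-significant first: 0xDCD72449.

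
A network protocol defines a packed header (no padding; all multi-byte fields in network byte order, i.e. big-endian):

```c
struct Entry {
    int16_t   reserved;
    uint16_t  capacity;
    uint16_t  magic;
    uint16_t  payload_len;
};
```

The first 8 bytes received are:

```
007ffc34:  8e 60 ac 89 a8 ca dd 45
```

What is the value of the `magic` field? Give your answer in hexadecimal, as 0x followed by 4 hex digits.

0xA8CA

`magic` follows `reserved` (2 B), `capacity` (2 B), so it starts at offset 2 + 2 = 4 and occupies 2 bytes.
Bytes at offsets 4..5: A8 CA.
In big-endian order the high byte comes first in memory.
The bytes are already most-significant first: 0xA8CA.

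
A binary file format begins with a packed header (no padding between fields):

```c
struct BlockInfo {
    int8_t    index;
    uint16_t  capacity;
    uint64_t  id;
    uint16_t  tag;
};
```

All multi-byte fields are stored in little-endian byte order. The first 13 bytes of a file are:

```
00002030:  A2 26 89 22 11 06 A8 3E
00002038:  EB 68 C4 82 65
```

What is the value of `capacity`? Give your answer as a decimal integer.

`capacity` follows `index` (1 byte), so it starts at byte offset 1 and occupies 2 bytes.
Bytes at offsets 1..2: 26 89.
In little-endian order the low byte comes first in memory.
Reassemble most-significant byte first: 89 26 → 0x8926.
0x8926 = 35110.

35110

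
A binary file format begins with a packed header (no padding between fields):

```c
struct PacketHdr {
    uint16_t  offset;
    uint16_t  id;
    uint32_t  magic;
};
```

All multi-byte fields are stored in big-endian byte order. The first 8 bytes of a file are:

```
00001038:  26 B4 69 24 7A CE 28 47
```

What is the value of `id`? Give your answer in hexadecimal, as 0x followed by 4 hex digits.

`id` follows `offset` (2 bytes), so it starts at byte offset 2 and occupies 2 bytes.
Bytes at offsets 2..3: 69 24.
Big-endian stores the most-significant byte at the lowest address.
The bytes are already most-significant first: 0x6924.

0x6924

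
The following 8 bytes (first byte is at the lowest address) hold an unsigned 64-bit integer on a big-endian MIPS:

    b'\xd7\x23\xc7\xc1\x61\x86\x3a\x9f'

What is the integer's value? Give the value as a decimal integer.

15502453975718181535

Big-endian: lowest address holds the most-significant byte.
The bytes are already most-significant first: 0xD723C7C161863A9F.
0xD723C7C161863A9F = 15502453975718181535.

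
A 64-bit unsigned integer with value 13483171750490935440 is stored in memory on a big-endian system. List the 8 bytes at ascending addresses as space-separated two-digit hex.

13483171750490935440 in hexadecimal, padded to 64 bits, is 0xBB1DD94529981090.
Split into bytes (most-significant first): BB 1D D9 45 29 98 10 90.
Big-endian: lowest address holds the most-significant byte.
So the memory order matches the most-significant-first order: BB 1D D9 45 29 98 10 90.

BB 1D D9 45 29 98 10 90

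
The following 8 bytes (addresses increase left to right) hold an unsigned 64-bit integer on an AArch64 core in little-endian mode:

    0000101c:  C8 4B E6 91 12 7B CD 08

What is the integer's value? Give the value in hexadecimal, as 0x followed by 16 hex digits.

Little-endian: lowest address holds the least-significant byte.
Reassemble most-significant byte first: 08 CD 7B 12 91 E6 4B C8 → 0x08CD7B1291E64BC8.

0x08CD7B1291E64BC8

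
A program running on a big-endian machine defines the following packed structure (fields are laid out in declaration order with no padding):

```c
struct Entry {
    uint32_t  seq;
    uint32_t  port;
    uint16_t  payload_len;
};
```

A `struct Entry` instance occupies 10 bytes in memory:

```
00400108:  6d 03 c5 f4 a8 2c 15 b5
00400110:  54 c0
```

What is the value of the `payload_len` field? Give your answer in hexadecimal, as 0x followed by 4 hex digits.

0x54C0

`payload_len` follows `seq` (4 B), `port` (4 B), so it starts at offset 4 + 4 = 8 and occupies 2 bytes.
Bytes at offsets 8..9: 54 C0.
Big-endian: lowest address holds the most-significant byte.
The bytes are already most-significant first: 0x54C0.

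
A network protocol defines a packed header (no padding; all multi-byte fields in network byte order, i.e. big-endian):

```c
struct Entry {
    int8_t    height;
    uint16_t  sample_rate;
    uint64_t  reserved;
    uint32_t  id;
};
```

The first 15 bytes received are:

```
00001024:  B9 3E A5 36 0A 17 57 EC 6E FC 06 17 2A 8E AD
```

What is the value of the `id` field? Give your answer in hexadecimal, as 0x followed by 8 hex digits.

0x172A8EAD

`id` follows `height` (1 B), `sample_rate` (2 B), `reserved` (8 B), so it starts at offset 1 + 2 + 8 = 11 and occupies 4 bytes.
Bytes at offsets 11..14: 17 2A 8E AD.
In big-endian order the high byte comes first in memory.
The bytes are already most-significant first: 0x172A8EAD.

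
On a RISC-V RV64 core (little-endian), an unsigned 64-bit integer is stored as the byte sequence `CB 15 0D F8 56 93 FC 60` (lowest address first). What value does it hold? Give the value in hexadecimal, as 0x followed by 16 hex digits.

Little-endian: lowest address holds the least-significant byte.
Reassemble most-significant byte first: 60 FC 93 56 F8 0D 15 CB → 0x60FC9356F80D15CB.

0x60FC9356F80D15CB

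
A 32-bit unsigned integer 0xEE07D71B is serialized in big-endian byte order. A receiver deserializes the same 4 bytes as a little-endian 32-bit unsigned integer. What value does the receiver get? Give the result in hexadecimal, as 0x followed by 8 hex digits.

Stored big-endian, the bytes at ascending addresses are EE 07 D7 1B.
Read back as little-endian, the first byte is least significant, giving 0x1BD707EE.

0x1BD707EE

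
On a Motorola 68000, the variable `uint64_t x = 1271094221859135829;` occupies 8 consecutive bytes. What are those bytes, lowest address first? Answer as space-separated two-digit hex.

11 A3 D5 75 D1 F7 21 55

1271094221859135829 in hexadecimal, padded to 64 bits, is 0x11A3D575D1F72155.
Split into bytes (most-significant first): 11 A3 D5 75 D1 F7 21 55.
Big-endian: lowest address holds the most-significant byte.
So the memory order matches the most-significant-first order: 11 A3 D5 75 D1 F7 21 55.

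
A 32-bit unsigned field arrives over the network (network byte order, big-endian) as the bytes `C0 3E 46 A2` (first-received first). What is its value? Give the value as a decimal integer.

3225306786

In big-endian order the high byte comes first in memory.
The bytes are already most-significant first: 0xC03E46A2.
0xC03E46A2 = 3225306786.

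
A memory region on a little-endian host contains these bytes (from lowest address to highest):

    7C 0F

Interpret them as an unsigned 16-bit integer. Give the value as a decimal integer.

3964

Little-endian: lowest address holds the least-significant byte.
Reassemble most-significant byte first: 0F 7C → 0x0F7C.
0x0F7C = 3964.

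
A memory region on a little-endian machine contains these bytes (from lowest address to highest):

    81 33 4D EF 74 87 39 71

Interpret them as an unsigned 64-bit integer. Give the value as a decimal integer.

8158701136259134337

In little-endian order the low byte comes first in memory.
Reassemble most-significant byte first: 71 39 87 74 EF 4D 33 81 → 0x71398774EF4D3381.
0x71398774EF4D3381 = 8158701136259134337.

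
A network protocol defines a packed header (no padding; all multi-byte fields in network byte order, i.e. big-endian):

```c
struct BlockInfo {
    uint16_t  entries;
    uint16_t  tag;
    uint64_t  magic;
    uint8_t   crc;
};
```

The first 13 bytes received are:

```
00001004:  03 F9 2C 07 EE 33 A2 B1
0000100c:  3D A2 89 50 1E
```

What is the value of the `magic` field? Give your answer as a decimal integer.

`magic` follows `entries` (2 B), `tag` (2 B), so it starts at offset 2 + 2 = 4 and occupies 8 bytes.
Bytes at offsets 4..11: EE 33 A2 B1 3D A2 89 50.
In big-endian order the high byte comes first in memory.
The bytes are already most-significant first: 0xEE33A2B13DA28950.
0xEE33A2B13DA28950 = 17164241486966065488.

17164241486966065488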